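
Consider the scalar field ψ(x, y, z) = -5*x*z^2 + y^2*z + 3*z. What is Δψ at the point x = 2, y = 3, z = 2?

-16

∂²ψ/∂x² = 0
∂²ψ/∂y² = 2*z
∂²ψ/∂z² = -10*x
∇²ψ = -10*x + 2*z
At (2, 3, 2): -16.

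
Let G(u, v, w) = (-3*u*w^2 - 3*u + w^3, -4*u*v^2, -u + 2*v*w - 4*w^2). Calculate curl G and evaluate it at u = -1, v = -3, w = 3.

(6, 46, -36)

(∇×G)₁ = ∂G₃/∂v − ∂G₂/∂w = 2*w
(∇×G)₂ = ∂G₁/∂w − ∂G₃/∂u = -6*u*w + 3*w^2 + 1
(∇×G)₃ = ∂G₂/∂u − ∂G₁/∂v = -4*v^2
∇×G = (2*w, -6*u*w + 3*w^2 + 1, -4*v^2)
At (-1, -3, 3): (6, 46, -36).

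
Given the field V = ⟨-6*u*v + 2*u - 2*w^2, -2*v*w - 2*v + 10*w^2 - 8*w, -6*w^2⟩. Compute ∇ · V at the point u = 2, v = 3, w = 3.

∂V₁/∂u = -6*v + 2
∂V₂/∂v = -2*w - 2
∂V₃/∂w = -12*w
∇·V = -6*v - 14*w
At (2, 3, 3): -60.

-60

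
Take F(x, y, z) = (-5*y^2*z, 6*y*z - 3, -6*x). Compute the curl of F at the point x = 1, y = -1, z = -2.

(6, 1, 20)

(∇×F)₁ = ∂F₃/∂y − ∂F₂/∂z = -6*y
(∇×F)₂ = ∂F₁/∂z − ∂F₃/∂x = -5*y^2 + 6
(∇×F)₃ = ∂F₂/∂x − ∂F₁/∂y = 10*y*z
∇×F = (-6*y, -5*y^2 + 6, 10*y*z)
At (1, -1, -2): (6, 1, 20).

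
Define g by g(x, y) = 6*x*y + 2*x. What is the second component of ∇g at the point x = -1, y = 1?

(∇g)_2 = ∂g/∂y = 6*x
At (-1, 1): -6.

-6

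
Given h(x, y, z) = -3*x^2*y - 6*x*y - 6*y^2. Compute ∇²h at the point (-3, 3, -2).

-30

∂²h/∂x² = -6*y
∂²h/∂y² = -12
∂²h/∂z² = 0
∇²h = -6*y - 12
At (-3, 3, -2): -30.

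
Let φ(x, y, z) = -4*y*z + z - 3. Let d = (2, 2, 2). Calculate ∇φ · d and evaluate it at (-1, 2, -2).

∂φ/∂x = 0
∂φ/∂y = -4*z
∂φ/∂z = -4*y + 1
∇φ at (-1, 2, -2) = (0, 8, -7)
∇φ · d = (0)(2) + (8)(2) + (-7)(2) = 2

2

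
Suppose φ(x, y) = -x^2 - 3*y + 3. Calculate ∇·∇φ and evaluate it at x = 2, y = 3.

∂²φ/∂x² = -2
∂²φ/∂y² = 0
∇²φ = -2
At (2, 3): -2.

-2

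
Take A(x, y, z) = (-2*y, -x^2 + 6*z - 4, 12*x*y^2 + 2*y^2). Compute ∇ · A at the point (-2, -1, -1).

∂A₁/∂x = 0
∂A₂/∂y = 0
∂A₃/∂z = 0
∇·A = 0
At (-2, -1, -1): 0.

0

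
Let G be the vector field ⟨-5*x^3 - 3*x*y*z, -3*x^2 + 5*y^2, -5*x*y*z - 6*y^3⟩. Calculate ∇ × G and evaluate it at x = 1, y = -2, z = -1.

(∇×G)₁ = ∂G₃/∂y − ∂G₂/∂z = -5*x*z - 18*y^2
(∇×G)₂ = ∂G₁/∂z − ∂G₃/∂x = -3*x*y + 5*y*z
(∇×G)₃ = ∂G₂/∂x − ∂G₁/∂y = 3*x*z - 6*x
∇×G = (-5*x*z - 18*y^2, -3*x*y + 5*y*z, 3*x*z - 6*x)
At (1, -2, -1): (-67, 16, -9).

(-67, 16, -9)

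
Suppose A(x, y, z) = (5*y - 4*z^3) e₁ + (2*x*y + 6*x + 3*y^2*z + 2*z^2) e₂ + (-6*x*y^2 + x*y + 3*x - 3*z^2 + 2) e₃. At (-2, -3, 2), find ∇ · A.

∂A₁/∂x = 0
∂A₂/∂y = 2*x + 6*y*z
∂A₃/∂z = -6*z
∇·A = 2*x + 6*y*z - 6*z
At (-2, -3, 2): -52.

-52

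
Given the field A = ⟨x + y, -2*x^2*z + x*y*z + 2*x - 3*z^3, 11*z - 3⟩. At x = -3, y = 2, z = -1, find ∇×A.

(∇×A)₁ = ∂A₃/∂y − ∂A₂/∂z = 2*x^2 - x*y + 9*z^2
(∇×A)₂ = ∂A₁/∂z − ∂A₃/∂x = 0
(∇×A)₃ = ∂A₂/∂x − ∂A₁/∂y = -4*x*z + y*z + 1
∇×A = (2*x^2 - x*y + 9*z^2, 0, -4*x*z + y*z + 1)
At (-3, 2, -1): (33, 0, -13).

(33, 0, -13)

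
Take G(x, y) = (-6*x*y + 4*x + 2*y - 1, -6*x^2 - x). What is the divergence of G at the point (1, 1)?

-2

∂G₁/∂x = -6*y + 4
∂G₂/∂y = 0
∇·G = -6*y + 4
At (1, 1): -2.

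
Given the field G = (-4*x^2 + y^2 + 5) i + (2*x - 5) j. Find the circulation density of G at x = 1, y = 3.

-4

∂G₂/∂x = 2
∂G₁/∂y = 2*y
Scalar curl = -2*y + 2
At (1, 3): -4.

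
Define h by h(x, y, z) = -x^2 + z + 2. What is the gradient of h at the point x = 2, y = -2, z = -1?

(-4, 0, 1)

∂h/∂x = -2*x
∂h/∂y = 0
∂h/∂z = 1
∇h = (-2*x, 0, 1)
At (2, -2, -1): (-4, 0, 1).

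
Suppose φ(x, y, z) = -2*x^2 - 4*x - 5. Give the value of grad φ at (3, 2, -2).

(-16, 0, 0)

∂φ/∂x = -4*x - 4
∂φ/∂y = 0
∂φ/∂z = 0
∇φ = (-4*x - 4, 0, 0)
At (3, 2, -2): (-16, 0, 0).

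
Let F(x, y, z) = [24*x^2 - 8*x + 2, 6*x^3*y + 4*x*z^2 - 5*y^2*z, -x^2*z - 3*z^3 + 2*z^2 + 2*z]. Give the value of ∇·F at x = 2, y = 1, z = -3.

∂F₁/∂x = 48*x - 8
∂F₂/∂y = 6*x^3 - 10*y*z
∂F₃/∂z = -x^2 - 9*z^2 + 4*z + 2
∇·F = 6*x^3 - x^2 + 48*x - 10*y*z - 9*z^2 + 4*z - 6
At (2, 1, -3): 71.

71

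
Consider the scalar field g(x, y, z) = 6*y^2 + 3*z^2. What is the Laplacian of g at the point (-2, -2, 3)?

∂²g/∂x² = 0
∂²g/∂y² = 12
∂²g/∂z² = 6
∇²g = 18
At (-2, -2, 3): 18.

18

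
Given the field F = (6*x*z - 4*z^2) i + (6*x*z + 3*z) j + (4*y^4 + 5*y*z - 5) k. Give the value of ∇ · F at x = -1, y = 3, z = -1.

9

∂F₁/∂x = 6*z
∂F₂/∂y = 0
∂F₃/∂z = 5*y
∇·F = 5*y + 6*z
At (-1, 3, -1): 9.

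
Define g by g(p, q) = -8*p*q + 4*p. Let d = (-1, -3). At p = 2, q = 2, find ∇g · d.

∂g/∂p = -8*q + 4
∂g/∂q = -8*p
∇g at (2, 2) = (-12, -16)
∇g · d = (-12)(-1) + (-16)(-3) = 60

60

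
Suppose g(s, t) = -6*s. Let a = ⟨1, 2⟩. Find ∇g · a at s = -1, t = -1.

-6

∂g/∂s = -6
∂g/∂t = 0
∇g at (-1, -1) = (-6, 0)
∇g · a = (-6)(1) + (0)(2) = -6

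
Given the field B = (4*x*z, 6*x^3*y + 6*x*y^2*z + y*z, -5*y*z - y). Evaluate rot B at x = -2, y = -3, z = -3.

(125, -8, -378)

(∇×B)₁ = ∂B₃/∂y − ∂B₂/∂z = -6*x*y^2 - y - 5*z - 1
(∇×B)₂ = ∂B₁/∂z − ∂B₃/∂x = 4*x
(∇×B)₃ = ∂B₂/∂x − ∂B₁/∂y = 18*x^2*y + 6*y^2*z
∇×B = (-6*x*y^2 - y - 5*z - 1, 4*x, 18*x^2*y + 6*y^2*z)
At (-2, -3, -3): (125, -8, -378).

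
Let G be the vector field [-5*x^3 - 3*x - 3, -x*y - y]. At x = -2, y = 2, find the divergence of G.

∂G₁/∂x = -15*x^2 - 3
∂G₂/∂y = -x - 1
∇·G = -15*x^2 - x - 4
At (-2, 2): -62.

-62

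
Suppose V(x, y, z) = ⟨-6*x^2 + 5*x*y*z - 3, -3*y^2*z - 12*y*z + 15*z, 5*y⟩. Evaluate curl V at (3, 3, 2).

(∇×V)₁ = ∂V₃/∂y − ∂V₂/∂z = 3*y^2 + 12*y - 10
(∇×V)₂ = ∂V₁/∂z − ∂V₃/∂x = 5*x*y
(∇×V)₃ = ∂V₂/∂x − ∂V₁/∂y = -5*x*z
∇×V = (3*y^2 + 12*y - 10, 5*x*y, -5*x*z)
At (3, 3, 2): (53, 45, -30).

(53, 45, -30)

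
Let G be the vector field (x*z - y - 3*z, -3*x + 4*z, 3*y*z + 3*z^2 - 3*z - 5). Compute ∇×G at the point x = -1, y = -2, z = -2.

(-10, -4, -2)

(∇×G)₁ = ∂G₃/∂y − ∂G₂/∂z = 3*z - 4
(∇×G)₂ = ∂G₁/∂z − ∂G₃/∂x = x - 3
(∇×G)₃ = ∂G₂/∂x − ∂G₁/∂y = -2
∇×G = (3*z - 4, x - 3, -2)
At (-1, -2, -2): (-10, -4, -2).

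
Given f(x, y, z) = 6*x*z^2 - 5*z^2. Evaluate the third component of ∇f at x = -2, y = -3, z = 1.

(∇f)_3 = ∂f/∂z = 12*x*z - 10*z
At (-2, -3, 1): -34.

-34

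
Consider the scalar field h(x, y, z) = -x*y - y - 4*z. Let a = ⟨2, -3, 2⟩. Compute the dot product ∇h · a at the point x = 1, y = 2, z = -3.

-6

∂h/∂x = -y
∂h/∂y = -x - 1
∂h/∂z = -4
∇h at (1, 2, -3) = (-2, -2, -4)
∇h · a = (-2)(2) + (-2)(-3) + (-4)(2) = -6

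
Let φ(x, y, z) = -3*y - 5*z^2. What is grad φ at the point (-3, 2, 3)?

∂φ/∂x = 0
∂φ/∂y = -3
∂φ/∂z = -10*z
∇φ = (0, -3, -10*z)
At (-3, 2, 3): (0, -3, -30).

(0, -3, -30)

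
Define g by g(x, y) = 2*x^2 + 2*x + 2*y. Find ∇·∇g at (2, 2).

4

∂²g/∂x² = 4
∂²g/∂y² = 0
∇²g = 4
At (2, 2): 4.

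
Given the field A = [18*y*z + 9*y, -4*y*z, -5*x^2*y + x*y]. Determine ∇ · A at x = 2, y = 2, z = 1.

∂A₁/∂x = 0
∂A₂/∂y = -4*z
∂A₃/∂z = 0
∇·A = -4*z
At (2, 2, 1): -4.

-4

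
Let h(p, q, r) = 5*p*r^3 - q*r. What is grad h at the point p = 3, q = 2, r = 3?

∂h/∂p = 5*r^3
∂h/∂q = -r
∂h/∂r = 15*p*r^2 - q
∇h = (5*r^3, -r, 15*p*r^2 - q)
At (3, 2, 3): (135, -3, 403).

(135, -3, 403)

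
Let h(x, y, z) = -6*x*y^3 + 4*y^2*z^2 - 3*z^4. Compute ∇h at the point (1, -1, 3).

∂h/∂x = -6*y^3
∂h/∂y = -18*x*y^2 + 8*y*z^2
∂h/∂z = 8*y^2*z - 12*z^3
∇h = (-6*y^3, -18*x*y^2 + 8*y*z^2, 8*y^2*z - 12*z^3)
At (1, -1, 3): (6, -90, -300).

(6, -90, -300)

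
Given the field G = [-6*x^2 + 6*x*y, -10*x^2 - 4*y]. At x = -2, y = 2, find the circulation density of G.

52

∂G₂/∂x = -20*x
∂G₁/∂y = 6*x
Scalar curl = -26*x
At (-2, 2): 52.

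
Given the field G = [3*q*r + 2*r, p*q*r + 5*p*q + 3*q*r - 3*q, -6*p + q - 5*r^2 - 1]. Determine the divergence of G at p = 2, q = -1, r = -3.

22

∂G₁/∂p = 0
∂G₂/∂q = p*r + 5*p + 3*r - 3
∂G₃/∂r = -10*r
∇·G = p*r + 5*p - 7*r - 3
At (2, -1, -3): 22.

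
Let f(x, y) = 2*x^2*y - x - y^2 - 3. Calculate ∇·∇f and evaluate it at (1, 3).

10

∂²f/∂x² = 4*y
∂²f/∂y² = -2
∇²f = 4*y - 2
At (1, 3): 10.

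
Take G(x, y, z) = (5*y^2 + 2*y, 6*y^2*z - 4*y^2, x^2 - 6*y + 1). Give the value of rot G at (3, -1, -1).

(∇×G)₁ = ∂G₃/∂y − ∂G₂/∂z = -6*y^2 - 6
(∇×G)₂ = ∂G₁/∂z − ∂G₃/∂x = -2*x
(∇×G)₃ = ∂G₂/∂x − ∂G₁/∂y = -10*y - 2
∇×G = (-6*y^2 - 6, -2*x, -10*y - 2)
At (3, -1, -1): (-12, -6, 8).

(-12, -6, 8)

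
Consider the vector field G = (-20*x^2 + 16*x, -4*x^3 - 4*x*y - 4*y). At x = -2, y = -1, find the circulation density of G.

-44

∂G₂/∂x = -12*x^2 - 4*y
∂G₁/∂y = 0
Scalar curl = -12*x^2 - 4*y
At (-2, -1): -44.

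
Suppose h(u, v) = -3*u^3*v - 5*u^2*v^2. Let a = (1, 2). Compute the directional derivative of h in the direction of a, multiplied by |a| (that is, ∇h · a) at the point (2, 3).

∂h/∂u = -9*u^2*v - 10*u*v^2
∂h/∂v = -3*u^3 - 10*u^2*v
∇h at (2, 3) = (-288, -144)
∇h · a = (-288)(1) + (-144)(2) = -576

-576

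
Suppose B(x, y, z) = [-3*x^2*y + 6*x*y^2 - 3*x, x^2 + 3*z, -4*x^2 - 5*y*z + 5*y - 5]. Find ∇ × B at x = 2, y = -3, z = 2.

(∇×B)₁ = ∂B₃/∂y − ∂B₂/∂z = -5*z + 2
(∇×B)₂ = ∂B₁/∂z − ∂B₃/∂x = 8*x
(∇×B)₃ = ∂B₂/∂x − ∂B₁/∂y = 3*x^2 - 12*x*y + 2*x
∇×B = (-5*z + 2, 8*x, 3*x^2 - 12*x*y + 2*x)
At (2, -3, 2): (-8, 16, 88).

(-8, 16, 88)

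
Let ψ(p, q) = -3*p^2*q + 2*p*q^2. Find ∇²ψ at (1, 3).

∂²ψ/∂p² = -6*q
∂²ψ/∂q² = 4*p
∇²ψ = 4*p - 6*q
At (1, 3): -14.

-14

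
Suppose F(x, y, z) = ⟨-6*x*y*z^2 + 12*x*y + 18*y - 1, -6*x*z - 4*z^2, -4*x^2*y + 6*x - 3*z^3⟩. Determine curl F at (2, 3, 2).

(∇×F)₁ = ∂F₃/∂y − ∂F₂/∂z = -4*x^2 + 6*x + 8*z
(∇×F)₂ = ∂F₁/∂z − ∂F₃/∂x = -12*x*y*z + 8*x*y - 6
(∇×F)₃ = ∂F₂/∂x − ∂F₁/∂y = 6*x*z^2 - 12*x - 6*z - 18
∇×F = (-4*x^2 + 6*x + 8*z, -12*x*y*z + 8*x*y - 6, 6*x*z^2 - 12*x - 6*z - 18)
At (2, 3, 2): (12, -102, -6).

(12, -102, -6)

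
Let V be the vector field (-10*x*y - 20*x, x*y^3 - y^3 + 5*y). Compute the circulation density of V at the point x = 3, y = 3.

∂V₂/∂x = y^3
∂V₁/∂y = -10*x
Scalar curl = 10*x + y^3
At (3, 3): 57.

57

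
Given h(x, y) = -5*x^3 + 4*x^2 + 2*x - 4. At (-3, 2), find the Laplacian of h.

∂²h/∂x² = 2*(-15*x + 4)
∂²h/∂y² = 0
∇²h = -30*x + 8
At (-3, 2): 98.

98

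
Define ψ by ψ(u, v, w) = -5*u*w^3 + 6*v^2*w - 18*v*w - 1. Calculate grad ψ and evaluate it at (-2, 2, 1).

∂ψ/∂u = -5*w^3
∂ψ/∂v = 12*v*w - 18*w
∂ψ/∂w = -15*u*w^2 + 6*v^2 - 18*v
∇ψ = (-5*w^3, 12*v*w - 18*w, -15*u*w^2 + 6*v^2 - 18*v)
At (-2, 2, 1): (-5, 6, 18).

(-5, 6, 18)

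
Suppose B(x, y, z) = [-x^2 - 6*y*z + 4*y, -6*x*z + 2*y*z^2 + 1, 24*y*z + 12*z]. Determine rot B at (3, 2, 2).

(50, -12, -4)

(∇×B)₁ = ∂B₃/∂y − ∂B₂/∂z = 6*x - 4*y*z + 24*z
(∇×B)₂ = ∂B₁/∂z − ∂B₃/∂x = -6*y
(∇×B)₃ = ∂B₂/∂x − ∂B₁/∂y = -4
∇×B = (6*x - 4*y*z + 24*z, -6*y, -4)
At (3, 2, 2): (50, -12, -4).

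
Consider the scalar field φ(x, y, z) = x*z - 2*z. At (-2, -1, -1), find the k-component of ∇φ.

(∇φ)_3 = ∂φ/∂z = x - 2
At (-2, -1, -1): -4.

-4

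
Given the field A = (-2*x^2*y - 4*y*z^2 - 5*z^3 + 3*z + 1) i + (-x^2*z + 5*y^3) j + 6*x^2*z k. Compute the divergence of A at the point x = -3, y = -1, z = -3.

∂A₁/∂x = -4*x*y
∂A₂/∂y = 15*y^2
∂A₃/∂z = 6*x^2
∇·A = 6*x^2 - 4*x*y + 15*y^2
At (-3, -1, -3): 57.

57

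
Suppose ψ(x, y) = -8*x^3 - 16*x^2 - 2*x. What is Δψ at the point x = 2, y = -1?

-128

∂²ψ/∂x² = -16*(3*x + 2)
∂²ψ/∂y² = 0
∇²ψ = -48*x - 32
At (2, -1): -128.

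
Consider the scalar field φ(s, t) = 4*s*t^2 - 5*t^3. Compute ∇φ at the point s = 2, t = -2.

∂φ/∂s = 4*t^2
∂φ/∂t = 8*s*t - 15*t^2
∇φ = (4*t^2, 8*s*t - 15*t^2)
At (2, -2): (16, -92).

(16, -92)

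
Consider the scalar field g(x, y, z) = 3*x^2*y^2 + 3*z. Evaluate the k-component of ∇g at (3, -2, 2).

3

(∇g)_3 = ∂g/∂z = 3
At (3, -2, 2): 3.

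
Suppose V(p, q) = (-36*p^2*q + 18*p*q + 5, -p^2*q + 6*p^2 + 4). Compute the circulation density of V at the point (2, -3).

∂V₂/∂p = -2*p*q + 12*p
∂V₁/∂q = -36*p^2 + 18*p
Scalar curl = 36*p^2 - 2*p*q - 6*p
At (2, -3): 144.

144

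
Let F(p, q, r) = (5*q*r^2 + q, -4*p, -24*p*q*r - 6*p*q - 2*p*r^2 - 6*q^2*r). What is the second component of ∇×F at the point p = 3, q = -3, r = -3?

(∇×F)_2 = ∂F₁/∂r − ∂F₃/∂p
= 10*q*r − (-24*q*r - 6*q - 2*r^2)
= 34*q*r + 6*q + 2*r^2
At (3, -3, -3): 306.

306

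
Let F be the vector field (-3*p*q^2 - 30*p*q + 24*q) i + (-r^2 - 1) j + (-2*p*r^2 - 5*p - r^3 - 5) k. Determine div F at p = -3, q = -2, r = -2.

∂F₁/∂p = -3*q^2 - 30*q
∂F₂/∂q = 0
∂F₃/∂r = -4*p*r - 3*r^2
∇·F = -4*p*r - 3*q^2 - 30*q - 3*r^2
At (-3, -2, -2): 12.

12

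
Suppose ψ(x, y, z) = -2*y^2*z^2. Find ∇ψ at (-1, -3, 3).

∂ψ/∂x = 0
∂ψ/∂y = -4*y*z^2
∂ψ/∂z = -4*y^2*z
∇ψ = (0, -4*y*z^2, -4*y^2*z)
At (-1, -3, 3): (0, 108, -108).

(0, 108, -108)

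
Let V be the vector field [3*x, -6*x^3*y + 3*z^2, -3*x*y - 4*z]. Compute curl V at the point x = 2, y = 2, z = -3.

(∇×V)₁ = ∂V₃/∂y − ∂V₂/∂z = -3*x - 6*z
(∇×V)₂ = ∂V₁/∂z − ∂V₃/∂x = 3*y
(∇×V)₃ = ∂V₂/∂x − ∂V₁/∂y = -18*x^2*y
∇×V = (-3*x - 6*z, 3*y, -18*x^2*y)
At (2, 2, -3): (12, 6, -144).

(12, 6, -144)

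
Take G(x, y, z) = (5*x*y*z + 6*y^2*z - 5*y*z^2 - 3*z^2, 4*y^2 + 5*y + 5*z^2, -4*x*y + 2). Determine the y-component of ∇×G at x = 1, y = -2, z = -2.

-22

(∇×G)_2 = ∂G₁/∂z − ∂G₃/∂x
= 5*x*y + 6*y^2 - 10*y*z - 6*z − (-4*y)
= 5*x*y + 6*y^2 - 10*y*z + 4*y - 6*z
At (1, -2, -2): -22.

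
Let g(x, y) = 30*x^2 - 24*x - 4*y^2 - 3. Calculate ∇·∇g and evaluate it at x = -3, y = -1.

52

∂²g/∂x² = 60
∂²g/∂y² = -8
∇²g = 52
At (-3, -1): 52.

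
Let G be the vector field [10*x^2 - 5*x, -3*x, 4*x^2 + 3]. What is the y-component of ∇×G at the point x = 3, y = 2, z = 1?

(∇×G)_2 = ∂G₁/∂z − ∂G₃/∂x
= 0 − (8*x)
= -8*x
At (3, 2, 1): -24.

-24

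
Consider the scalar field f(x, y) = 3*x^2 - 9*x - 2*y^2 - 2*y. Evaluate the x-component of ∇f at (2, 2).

(∇f)_1 = ∂f/∂x = 6*x - 9
At (2, 2): 3.

3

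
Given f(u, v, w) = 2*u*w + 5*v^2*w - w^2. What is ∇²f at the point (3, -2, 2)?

∂²f/∂u² = 0
∂²f/∂v² = 10*w
∂²f/∂w² = -2
∇²f = 10*w - 2
At (3, -2, 2): 18.

18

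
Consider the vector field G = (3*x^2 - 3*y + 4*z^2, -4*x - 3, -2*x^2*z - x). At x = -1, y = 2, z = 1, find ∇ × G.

(0, 5, -1)

(∇×G)₁ = ∂G₃/∂y − ∂G₂/∂z = 0
(∇×G)₂ = ∂G₁/∂z − ∂G₃/∂x = 4*x*z + 8*z + 1
(∇×G)₃ = ∂G₂/∂x − ∂G₁/∂y = -1
∇×G = (0, 4*x*z + 8*z + 1, -1)
At (-1, 2, 1): (0, 5, -1).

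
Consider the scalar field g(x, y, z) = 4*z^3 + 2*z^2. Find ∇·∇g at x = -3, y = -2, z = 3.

∂²g/∂x² = 0
∂²g/∂y² = 0
∂²g/∂z² = 4*(6*z + 1)
∇²g = 24*z + 4
At (-3, -2, 3): 76.

76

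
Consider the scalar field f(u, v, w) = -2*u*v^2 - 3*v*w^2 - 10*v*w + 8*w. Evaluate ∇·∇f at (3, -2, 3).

0

∂²f/∂u² = 0
∂²f/∂v² = -4*u
∂²f/∂w² = -6*v
∇²f = -4*u - 6*v
At (3, -2, 3): 0.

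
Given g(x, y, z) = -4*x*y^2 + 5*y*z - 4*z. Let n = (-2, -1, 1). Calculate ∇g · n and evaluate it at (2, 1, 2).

∂g/∂x = -4*y^2
∂g/∂y = -8*x*y + 5*z
∂g/∂z = 5*y - 4
∇g at (2, 1, 2) = (-4, -6, 1)
∇g · n = (-4)(-2) + (-6)(-1) + (1)(1) = 15

15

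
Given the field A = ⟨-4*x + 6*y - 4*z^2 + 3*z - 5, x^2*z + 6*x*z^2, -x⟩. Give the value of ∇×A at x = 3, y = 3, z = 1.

(-45, -4, 6)

(∇×A)₁ = ∂A₃/∂y − ∂A₂/∂z = -x^2 - 12*x*z
(∇×A)₂ = ∂A₁/∂z − ∂A₃/∂x = -8*z + 4
(∇×A)₃ = ∂A₂/∂x − ∂A₁/∂y = 2*x*z + 6*z^2 - 6
∇×A = (-x^2 - 12*x*z, -8*z + 4, 2*x*z + 6*z^2 - 6)
At (3, 3, 1): (-45, -4, 6).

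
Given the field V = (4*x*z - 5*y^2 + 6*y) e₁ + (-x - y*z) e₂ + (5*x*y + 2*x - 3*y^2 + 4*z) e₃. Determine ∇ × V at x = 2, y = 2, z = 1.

(∇×V)₁ = ∂V₃/∂y − ∂V₂/∂z = 5*x - 5*y
(∇×V)₂ = ∂V₁/∂z − ∂V₃/∂x = 4*x - 5*y - 2
(∇×V)₃ = ∂V₂/∂x − ∂V₁/∂y = 10*y - 7
∇×V = (5*x - 5*y, 4*x - 5*y - 2, 10*y - 7)
At (2, 2, 1): (0, -4, 13).

(0, -4, 13)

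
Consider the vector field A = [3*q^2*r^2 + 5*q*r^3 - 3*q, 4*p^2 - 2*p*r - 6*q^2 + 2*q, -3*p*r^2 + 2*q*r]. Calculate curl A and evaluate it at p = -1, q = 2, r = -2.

(∇×A)₁ = ∂A₃/∂q − ∂A₂/∂r = 2*p + 2*r
(∇×A)₂ = ∂A₁/∂r − ∂A₃/∂p = 6*q^2*r + 15*q*r^2 + 3*r^2
(∇×A)₃ = ∂A₂/∂p − ∂A₁/∂q = 8*p - 6*q*r^2 - 5*r^3 - 2*r + 3
∇×A = (2*p + 2*r, 6*q^2*r + 15*q*r^2 + 3*r^2, 8*p - 6*q*r^2 - 5*r^3 - 2*r + 3)
At (-1, 2, -2): (-6, 84, -9).

(-6, 84, -9)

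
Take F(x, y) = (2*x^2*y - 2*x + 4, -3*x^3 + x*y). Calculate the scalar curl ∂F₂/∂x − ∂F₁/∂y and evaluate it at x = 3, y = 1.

∂F₂/∂x = -9*x^2 + y
∂F₁/∂y = 2*x^2
Scalar curl = -11*x^2 + y
At (3, 1): -98.

-98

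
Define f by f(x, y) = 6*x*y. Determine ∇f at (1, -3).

∂f/∂x = 6*y
∂f/∂y = 6*x
∇f = (6*y, 6*x)
At (1, -3): (-18, 6).

(-18, 6)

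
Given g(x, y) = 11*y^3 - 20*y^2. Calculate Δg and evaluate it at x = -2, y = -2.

-172

∂²g/∂x² = 0
∂²g/∂y² = 2*(33*y - 20)
∇²g = 66*y - 40
At (-2, -2): -172.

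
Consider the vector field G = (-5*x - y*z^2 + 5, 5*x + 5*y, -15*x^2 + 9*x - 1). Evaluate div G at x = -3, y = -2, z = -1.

∂G₁/∂x = -5
∂G₂/∂y = 5
∂G₃/∂z = 0
∇·G = 0
At (-3, -2, -1): 0.

0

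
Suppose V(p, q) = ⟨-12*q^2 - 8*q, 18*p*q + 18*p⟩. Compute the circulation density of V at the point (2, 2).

110

∂V₂/∂p = 18*q + 18
∂V₁/∂q = -24*q - 8
Scalar curl = 42*q + 26
At (2, 2): 110.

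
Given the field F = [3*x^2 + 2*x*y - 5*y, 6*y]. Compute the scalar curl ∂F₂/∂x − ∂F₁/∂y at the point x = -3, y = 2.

11

∂F₂/∂x = 0
∂F₁/∂y = 2*x - 5
Scalar curl = -2*x + 5
At (-3, 2): 11.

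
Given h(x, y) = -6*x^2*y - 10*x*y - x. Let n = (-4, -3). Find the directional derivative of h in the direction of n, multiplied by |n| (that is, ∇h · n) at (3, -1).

∂h/∂x = -12*x*y - 10*y - 1
∂h/∂y = -6*x^2 - 10*x
∇h at (3, -1) = (45, -84)
∇h · n = (45)(-4) + (-84)(-3) = 72

72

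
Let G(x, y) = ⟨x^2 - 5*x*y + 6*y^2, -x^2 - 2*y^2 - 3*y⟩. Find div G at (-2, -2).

11

∂G₁/∂x = 2*x - 5*y
∂G₂/∂y = -4*y - 3
∇·G = 2*x - 9*y - 3
At (-2, -2): 11.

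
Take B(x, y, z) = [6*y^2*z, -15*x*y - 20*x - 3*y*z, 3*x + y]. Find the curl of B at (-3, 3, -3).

(10, 51, 43)

(∇×B)₁ = ∂B₃/∂y − ∂B₂/∂z = 3*y + 1
(∇×B)₂ = ∂B₁/∂z − ∂B₃/∂x = 6*y^2 - 3
(∇×B)₃ = ∂B₂/∂x − ∂B₁/∂y = -12*y*z - 15*y - 20
∇×B = (3*y + 1, 6*y^2 - 3, -12*y*z - 15*y - 20)
At (-3, 3, -3): (10, 51, 43).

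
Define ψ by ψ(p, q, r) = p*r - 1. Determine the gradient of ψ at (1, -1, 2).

∂ψ/∂p = r
∂ψ/∂q = 0
∂ψ/∂r = p
∇ψ = (r, 0, p)
At (1, -1, 2): (2, 0, 1).

(2, 0, 1)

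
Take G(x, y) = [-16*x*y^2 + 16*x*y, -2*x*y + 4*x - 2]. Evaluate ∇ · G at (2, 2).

∂G₁/∂x = -16*y^2 + 16*y
∂G₂/∂y = -2*x
∇·G = -2*x - 16*y^2 + 16*y
At (2, 2): -36.

-36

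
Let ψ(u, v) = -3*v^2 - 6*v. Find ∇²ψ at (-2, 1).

∂²ψ/∂u² = 0
∂²ψ/∂v² = -6
∇²ψ = -6
At (-2, 1): -6.

-6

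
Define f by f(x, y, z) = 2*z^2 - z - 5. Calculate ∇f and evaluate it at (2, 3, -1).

∂f/∂x = 0
∂f/∂y = 0
∂f/∂z = 4*z - 1
∇f = (0, 0, 4*z - 1)
At (2, 3, -1): (0, 0, -5).

(0, 0, -5)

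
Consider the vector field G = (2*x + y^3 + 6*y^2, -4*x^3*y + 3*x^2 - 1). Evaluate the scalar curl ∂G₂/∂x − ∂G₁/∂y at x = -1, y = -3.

∂G₂/∂x = -12*x^2*y + 6*x
∂G₁/∂y = 3*y^2 + 12*y
Scalar curl = -12*x^2*y + 6*x - 3*y^2 - 12*y
At (-1, -3): 39.

39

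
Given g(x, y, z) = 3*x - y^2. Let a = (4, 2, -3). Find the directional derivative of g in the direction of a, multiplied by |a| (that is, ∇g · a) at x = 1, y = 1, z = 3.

∂g/∂x = 3
∂g/∂y = -2*y
∂g/∂z = 0
∇g at (1, 1, 3) = (3, -2, 0)
∇g · a = (3)(4) + (-2)(2) + (0)(-3) = 8

8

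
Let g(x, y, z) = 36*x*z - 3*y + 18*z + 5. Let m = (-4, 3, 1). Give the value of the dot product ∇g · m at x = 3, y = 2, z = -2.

∂g/∂x = 36*z
∂g/∂y = -3
∂g/∂z = 36*x + 18
∇g at (3, 2, -2) = (-72, -3, 126)
∇g · m = (-72)(-4) + (-3)(3) + (126)(1) = 405

405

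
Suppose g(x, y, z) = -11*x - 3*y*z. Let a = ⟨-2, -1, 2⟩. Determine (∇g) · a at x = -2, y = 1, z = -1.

13

∂g/∂x = -11
∂g/∂y = -3*z
∂g/∂z = -3*y
∇g at (-2, 1, -1) = (-11, 3, -3)
∇g · a = (-11)(-2) + (3)(-1) + (-3)(2) = 13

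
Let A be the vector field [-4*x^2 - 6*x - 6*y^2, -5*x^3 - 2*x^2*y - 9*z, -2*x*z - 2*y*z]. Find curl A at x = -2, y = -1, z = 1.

(∇×A)₁ = ∂A₃/∂y − ∂A₂/∂z = -2*z + 9
(∇×A)₂ = ∂A₁/∂z − ∂A₃/∂x = 2*z
(∇×A)₃ = ∂A₂/∂x − ∂A₁/∂y = -15*x^2 - 4*x*y + 12*y
∇×A = (-2*z + 9, 2*z, -15*x^2 - 4*x*y + 12*y)
At (-2, -1, 1): (7, 2, -80).

(7, 2, -80)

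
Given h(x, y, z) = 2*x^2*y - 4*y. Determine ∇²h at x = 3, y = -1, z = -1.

∂²h/∂x² = 4*y
∂²h/∂y² = 0
∂²h/∂z² = 0
∇²h = 4*y
At (3, -1, -1): -4.

-4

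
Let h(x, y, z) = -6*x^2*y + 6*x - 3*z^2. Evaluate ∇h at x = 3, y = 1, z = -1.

(-30, -54, 6)

∂h/∂x = -12*x*y + 6
∂h/∂y = -6*x^2
∂h/∂z = -6*z
∇h = (-12*x*y + 6, -6*x^2, -6*z)
At (3, 1, -1): (-30, -54, 6).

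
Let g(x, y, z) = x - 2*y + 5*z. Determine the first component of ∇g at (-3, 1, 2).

(∇g)_1 = ∂g/∂x = 1
At (-3, 1, 2): 1.

1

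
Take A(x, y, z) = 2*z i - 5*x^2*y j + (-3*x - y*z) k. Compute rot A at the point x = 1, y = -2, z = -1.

(1, 5, 20)

(∇×A)₁ = ∂A₃/∂y − ∂A₂/∂z = -z
(∇×A)₂ = ∂A₁/∂z − ∂A₃/∂x = 5
(∇×A)₃ = ∂A₂/∂x − ∂A₁/∂y = -10*x*y
∇×A = (-z, 5, -10*x*y)
At (1, -2, -1): (1, 5, 20).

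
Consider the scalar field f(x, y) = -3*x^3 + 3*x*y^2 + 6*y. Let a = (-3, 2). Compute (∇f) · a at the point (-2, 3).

∂f/∂x = -9*x^2 + 3*y^2
∂f/∂y = 6*x*y + 6
∇f at (-2, 3) = (-9, -30)
∇f · a = (-9)(-3) + (-30)(2) = -33

-33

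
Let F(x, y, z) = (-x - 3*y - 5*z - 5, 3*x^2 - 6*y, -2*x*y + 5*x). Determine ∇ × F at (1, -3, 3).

(-2, -16, 9)

(∇×F)₁ = ∂F₃/∂y − ∂F₂/∂z = -2*x
(∇×F)₂ = ∂F₁/∂z − ∂F₃/∂x = 2*y - 10
(∇×F)₃ = ∂F₂/∂x − ∂F₁/∂y = 6*x + 3
∇×F = (-2*x, 2*y - 10, 6*x + 3)
At (1, -3, 3): (-2, -16, 9).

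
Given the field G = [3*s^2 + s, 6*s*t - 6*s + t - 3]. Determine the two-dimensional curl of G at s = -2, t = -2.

∂G₂/∂s = 6*t - 6
∂G₁/∂t = 0
Scalar curl = 6*t - 6
At (-2, -2): -18.

-18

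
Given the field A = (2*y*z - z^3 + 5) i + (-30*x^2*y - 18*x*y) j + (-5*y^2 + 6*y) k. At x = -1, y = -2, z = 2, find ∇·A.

-12

∂A₁/∂x = 0
∂A₂/∂y = -30*x^2 - 18*x
∂A₃/∂z = 0
∇·A = -30*x^2 - 18*x
At (-1, -2, 2): -12.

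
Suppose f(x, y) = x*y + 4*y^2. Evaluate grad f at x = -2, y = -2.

(-2, -18)

∂f/∂x = y
∂f/∂y = x + 8*y
∇f = (y, x + 8*y)
At (-2, -2): (-2, -18).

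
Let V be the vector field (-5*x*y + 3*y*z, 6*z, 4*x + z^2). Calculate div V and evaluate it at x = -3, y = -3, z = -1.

∂V₁/∂x = -5*y
∂V₂/∂y = 0
∂V₃/∂z = 2*z
∇·V = -5*y + 2*z
At (-3, -3, -1): 13.

13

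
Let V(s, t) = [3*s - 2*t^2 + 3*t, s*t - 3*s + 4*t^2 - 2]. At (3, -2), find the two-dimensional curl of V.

∂V₂/∂s = t - 3
∂V₁/∂t = -4*t + 3
Scalar curl = 5*t - 6
At (3, -2): -16.

-16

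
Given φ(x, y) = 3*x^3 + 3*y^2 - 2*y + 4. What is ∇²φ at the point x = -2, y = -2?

∂²φ/∂x² = 18*x
∂²φ/∂y² = 6
∇²φ = 18*x + 6
At (-2, -2): -30.

-30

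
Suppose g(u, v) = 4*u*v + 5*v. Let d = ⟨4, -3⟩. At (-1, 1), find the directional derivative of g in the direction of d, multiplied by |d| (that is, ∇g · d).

13

∂g/∂u = 4*v
∂g/∂v = 4*u + 5
∇g at (-1, 1) = (4, 1)
∇g · d = (4)(4) + (1)(-3) = 13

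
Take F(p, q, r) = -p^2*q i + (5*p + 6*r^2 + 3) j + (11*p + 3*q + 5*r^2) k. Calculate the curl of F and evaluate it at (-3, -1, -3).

(39, -11, 14)

(∇×F)₁ = ∂F₃/∂q − ∂F₂/∂r = -12*r + 3
(∇×F)₂ = ∂F₁/∂r − ∂F₃/∂p = -11
(∇×F)₃ = ∂F₂/∂p − ∂F₁/∂q = p^2 + 5
∇×F = (-12*r + 3, -11, p^2 + 5)
At (-3, -1, -3): (39, -11, 14).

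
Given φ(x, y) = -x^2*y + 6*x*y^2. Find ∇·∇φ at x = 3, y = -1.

∂²φ/∂x² = -2*y
∂²φ/∂y² = 12*x
∇²φ = 12*x - 2*y
At (3, -1): 38.

38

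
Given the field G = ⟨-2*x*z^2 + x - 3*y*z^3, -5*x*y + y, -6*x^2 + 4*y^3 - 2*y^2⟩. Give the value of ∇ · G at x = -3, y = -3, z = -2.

∂G₁/∂x = -2*z^2 + 1
∂G₂/∂y = -5*x + 1
∂G₃/∂z = 0
∇·G = -5*x - 2*z^2 + 2
At (-3, -3, -2): 9.

9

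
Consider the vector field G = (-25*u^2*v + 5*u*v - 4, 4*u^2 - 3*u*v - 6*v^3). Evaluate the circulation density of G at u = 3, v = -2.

∂G₂/∂u = 8*u - 3*v
∂G₁/∂v = -25*u^2 + 5*u
Scalar curl = 25*u^2 + 3*u - 3*v
At (3, -2): 240.

240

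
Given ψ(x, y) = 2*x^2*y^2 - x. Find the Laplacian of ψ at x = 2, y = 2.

32

∂²ψ/∂x² = 4*y^2
∂²ψ/∂y² = 4*x^2
∇²ψ = 4*x^2 + 4*y^2
At (2, 2): 32.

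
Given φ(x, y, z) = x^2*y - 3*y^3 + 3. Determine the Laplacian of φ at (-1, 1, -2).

-16

∂²φ/∂x² = 2*y
∂²φ/∂y² = -18*y
∂²φ/∂z² = 0
∇²φ = -16*y
At (-1, 1, -2): -16.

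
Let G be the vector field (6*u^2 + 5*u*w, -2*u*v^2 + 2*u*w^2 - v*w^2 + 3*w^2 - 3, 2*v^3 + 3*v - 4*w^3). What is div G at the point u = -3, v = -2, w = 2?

-102

∂G₁/∂u = 12*u + 5*w
∂G₂/∂v = -4*u*v - w^2
∂G₃/∂w = -12*w^2
∇·G = -4*u*v + 12*u - 13*w^2 + 5*w
At (-3, -2, 2): -102.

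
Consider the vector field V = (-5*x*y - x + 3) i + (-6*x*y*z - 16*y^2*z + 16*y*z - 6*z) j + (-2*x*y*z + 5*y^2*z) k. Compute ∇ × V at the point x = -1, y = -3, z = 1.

(∇×V)₁ = ∂V₃/∂y − ∂V₂/∂z = 6*x*y - 2*x*z + 16*y^2 + 10*y*z - 16*y + 6
(∇×V)₂ = ∂V₁/∂z − ∂V₃/∂x = 2*y*z
(∇×V)₃ = ∂V₂/∂x − ∂V₁/∂y = 5*x - 6*y*z
∇×V = (6*x*y - 2*x*z + 16*y^2 + 10*y*z - 16*y + 6, 2*y*z, 5*x - 6*y*z)
At (-1, -3, 1): (188, -6, 13).

(188, -6, 13)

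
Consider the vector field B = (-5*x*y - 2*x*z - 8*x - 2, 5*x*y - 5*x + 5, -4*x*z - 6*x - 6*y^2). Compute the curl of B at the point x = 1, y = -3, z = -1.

(∇×B)₁ = ∂B₃/∂y − ∂B₂/∂z = -12*y
(∇×B)₂ = ∂B₁/∂z − ∂B₃/∂x = -2*x + 4*z + 6
(∇×B)₃ = ∂B₂/∂x − ∂B₁/∂y = 5*x + 5*y - 5
∇×B = (-12*y, -2*x + 4*z + 6, 5*x + 5*y - 5)
At (1, -3, -1): (36, 0, -15).

(36, 0, -15)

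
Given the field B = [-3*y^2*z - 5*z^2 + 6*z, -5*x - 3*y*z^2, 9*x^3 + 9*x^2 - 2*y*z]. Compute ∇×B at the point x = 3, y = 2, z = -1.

(-10, -293, -17)

(∇×B)₁ = ∂B₃/∂y − ∂B₂/∂z = 6*y*z - 2*z
(∇×B)₂ = ∂B₁/∂z − ∂B₃/∂x = -27*x^2 - 18*x - 3*y^2 - 10*z + 6
(∇×B)₃ = ∂B₂/∂x − ∂B₁/∂y = 6*y*z - 5
∇×B = (6*y*z - 2*z, -27*x^2 - 18*x - 3*y^2 - 10*z + 6, 6*y*z - 5)
At (3, 2, -1): (-10, -293, -17).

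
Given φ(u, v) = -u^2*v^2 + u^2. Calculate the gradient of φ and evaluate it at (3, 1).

∂φ/∂u = -2*u*v^2 + 2*u
∂φ/∂v = -2*u^2*v
∇φ = (-2*u*v^2 + 2*u, -2*u^2*v)
At (3, 1): (0, -18).

(0, -18)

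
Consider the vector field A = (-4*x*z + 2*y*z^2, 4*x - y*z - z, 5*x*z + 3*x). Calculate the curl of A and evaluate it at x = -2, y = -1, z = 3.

(0, -22, -14)

(∇×A)₁ = ∂A₃/∂y − ∂A₂/∂z = y + 1
(∇×A)₂ = ∂A₁/∂z − ∂A₃/∂x = -4*x + 4*y*z - 5*z - 3
(∇×A)₃ = ∂A₂/∂x − ∂A₁/∂y = -2*z^2 + 4
∇×A = (y + 1, -4*x + 4*y*z - 5*z - 3, -2*z^2 + 4)
At (-2, -1, 3): (0, -22, -14).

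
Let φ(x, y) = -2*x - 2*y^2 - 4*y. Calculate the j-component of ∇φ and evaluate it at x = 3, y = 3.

-16

(∇φ)_2 = ∂φ/∂y = -4*y - 4
At (3, 3): -16.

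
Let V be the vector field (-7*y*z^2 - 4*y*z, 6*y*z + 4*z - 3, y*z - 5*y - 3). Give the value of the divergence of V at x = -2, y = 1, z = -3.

∂V₁/∂x = 0
∂V₂/∂y = 6*z
∂V₃/∂z = y
∇·V = y + 6*z
At (-2, 1, -3): -17.

-17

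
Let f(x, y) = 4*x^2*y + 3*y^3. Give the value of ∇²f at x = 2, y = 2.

∂²f/∂x² = 8*y
∂²f/∂y² = 18*y
∇²f = 26*y
At (2, 2): 52.

52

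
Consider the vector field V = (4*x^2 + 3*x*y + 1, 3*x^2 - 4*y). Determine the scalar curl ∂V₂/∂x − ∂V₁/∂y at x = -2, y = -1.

-6

∂V₂/∂x = 6*x
∂V₁/∂y = 3*x
Scalar curl = 3*x
At (-2, -1): -6.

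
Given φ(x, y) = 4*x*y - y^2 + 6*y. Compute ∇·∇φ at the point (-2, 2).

∂²φ/∂x² = 0
∂²φ/∂y² = -2
∇²φ = -2
At (-2, 2): -2.

-2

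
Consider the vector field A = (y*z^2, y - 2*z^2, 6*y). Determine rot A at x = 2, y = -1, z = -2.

(-2, 4, -4)

(∇×A)₁ = ∂A₃/∂y − ∂A₂/∂z = 4*z + 6
(∇×A)₂ = ∂A₁/∂z − ∂A₃/∂x = 2*y*z
(∇×A)₃ = ∂A₂/∂x − ∂A₁/∂y = -z^2
∇×A = (4*z + 6, 2*y*z, -z^2)
At (2, -1, -2): (-2, 4, -4).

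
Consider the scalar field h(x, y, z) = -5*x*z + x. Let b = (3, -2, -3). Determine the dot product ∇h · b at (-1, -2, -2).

∂h/∂x = -5*z + 1
∂h/∂y = 0
∂h/∂z = -5*x
∇h at (-1, -2, -2) = (11, 0, 5)
∇h · b = (11)(3) + (0)(-2) + (5)(-3) = 18

18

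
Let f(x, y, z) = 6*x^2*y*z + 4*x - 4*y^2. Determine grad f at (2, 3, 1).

∂f/∂x = 12*x*y*z + 4
∂f/∂y = 6*x^2*z - 8*y
∂f/∂z = 6*x^2*y
∇f = (12*x*y*z + 4, 6*x^2*z - 8*y, 6*x^2*y)
At (2, 3, 1): (76, 0, 72).

(76, 0, 72)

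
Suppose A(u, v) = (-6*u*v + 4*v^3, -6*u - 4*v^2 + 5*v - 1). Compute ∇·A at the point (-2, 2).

∂A₁/∂u = -6*v
∂A₂/∂v = -8*v + 5
∇·A = -14*v + 5
At (-2, 2): -23.

-23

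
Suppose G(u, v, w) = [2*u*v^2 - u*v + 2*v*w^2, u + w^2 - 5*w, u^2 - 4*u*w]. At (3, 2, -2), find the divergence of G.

-6

∂G₁/∂u = 2*v^2 - v
∂G₂/∂v = 0
∂G₃/∂w = -4*u
∇·G = -4*u + 2*v^2 - v
At (3, 2, -2): -6.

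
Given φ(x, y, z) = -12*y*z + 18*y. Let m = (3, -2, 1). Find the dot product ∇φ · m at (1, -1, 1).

0

∂φ/∂x = 0
∂φ/∂y = -12*z + 18
∂φ/∂z = -12*y
∇φ at (1, -1, 1) = (0, 6, 12)
∇φ · m = (0)(3) + (6)(-2) + (12)(1) = 0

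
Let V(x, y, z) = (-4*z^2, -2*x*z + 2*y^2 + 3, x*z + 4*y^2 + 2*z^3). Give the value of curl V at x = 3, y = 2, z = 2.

(22, -18, -4)

(∇×V)₁ = ∂V₃/∂y − ∂V₂/∂z = 2*x + 8*y
(∇×V)₂ = ∂V₁/∂z − ∂V₃/∂x = -9*z
(∇×V)₃ = ∂V₂/∂x − ∂V₁/∂y = -2*z
∇×V = (2*x + 8*y, -9*z, -2*z)
At (3, 2, 2): (22, -18, -4).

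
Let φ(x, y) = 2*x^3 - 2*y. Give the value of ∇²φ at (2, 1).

∂²φ/∂x² = 12*x
∂²φ/∂y² = 0
∇²φ = 12*x
At (2, 1): 24.

24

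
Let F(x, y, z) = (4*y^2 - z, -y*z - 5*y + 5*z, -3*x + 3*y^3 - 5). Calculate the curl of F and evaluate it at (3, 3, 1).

(79, 2, -24)

(∇×F)₁ = ∂F₃/∂y − ∂F₂/∂z = 9*y^2 + y - 5
(∇×F)₂ = ∂F₁/∂z − ∂F₃/∂x = 2
(∇×F)₃ = ∂F₂/∂x − ∂F₁/∂y = -8*y
∇×F = (9*y^2 + y - 5, 2, -8*y)
At (3, 3, 1): (79, 2, -24).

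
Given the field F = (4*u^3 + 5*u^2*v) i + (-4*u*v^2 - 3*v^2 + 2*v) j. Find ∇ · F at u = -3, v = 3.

74

∂F₁/∂u = 12*u^2 + 10*u*v
∂F₂/∂v = -8*u*v - 6*v + 2
∇·F = 12*u^2 + 2*u*v - 6*v + 2
At (-3, 3): 74.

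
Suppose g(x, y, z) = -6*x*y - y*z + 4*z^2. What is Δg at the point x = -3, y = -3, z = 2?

8

∂²g/∂x² = 0
∂²g/∂y² = 0
∂²g/∂z² = 8
∇²g = 8
At (-3, -3, 2): 8.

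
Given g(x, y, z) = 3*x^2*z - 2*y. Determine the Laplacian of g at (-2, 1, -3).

-18

∂²g/∂x² = 6*z
∂²g/∂y² = 0
∂²g/∂z² = 0
∇²g = 6*z
At (-2, 1, -3): -18.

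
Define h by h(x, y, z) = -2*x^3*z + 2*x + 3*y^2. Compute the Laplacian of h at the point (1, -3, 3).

∂²h/∂x² = -12*x*z
∂²h/∂y² = 6
∂²h/∂z² = 0
∇²h = -12*x*z + 6
At (1, -3, 3): -30.

-30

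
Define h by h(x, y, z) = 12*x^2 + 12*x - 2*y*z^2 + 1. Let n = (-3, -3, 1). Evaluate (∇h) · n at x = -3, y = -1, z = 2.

212

∂h/∂x = 24*x + 12
∂h/∂y = -2*z^2
∂h/∂z = -4*y*z
∇h at (-3, -1, 2) = (-60, -8, 8)
∇h · n = (-60)(-3) + (-8)(-3) + (8)(1) = 212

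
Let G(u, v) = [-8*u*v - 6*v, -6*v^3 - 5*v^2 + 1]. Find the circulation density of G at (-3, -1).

∂G₂/∂u = 0
∂G₁/∂v = -8*u - 6
Scalar curl = 8*u + 6
At (-3, -1): -18.

-18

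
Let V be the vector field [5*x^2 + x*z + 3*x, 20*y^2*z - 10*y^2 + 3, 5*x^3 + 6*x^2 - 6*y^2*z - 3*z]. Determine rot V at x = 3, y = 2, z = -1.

(-56, -168, 0)

(∇×V)₁ = ∂V₃/∂y − ∂V₂/∂z = -20*y^2 - 12*y*z
(∇×V)₂ = ∂V₁/∂z − ∂V₃/∂x = -15*x^2 - 11*x
(∇×V)₃ = ∂V₂/∂x − ∂V₁/∂y = 0
∇×V = (-20*y^2 - 12*y*z, -15*x^2 - 11*x, 0)
At (3, 2, -1): (-56, -168, 0).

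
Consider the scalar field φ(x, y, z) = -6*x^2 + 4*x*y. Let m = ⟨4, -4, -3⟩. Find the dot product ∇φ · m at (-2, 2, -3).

∂φ/∂x = -12*x + 4*y
∂φ/∂y = 4*x
∂φ/∂z = 0
∇φ at (-2, 2, -3) = (32, -8, 0)
∇φ · m = (32)(4) + (-8)(-4) + (0)(-3) = 160

160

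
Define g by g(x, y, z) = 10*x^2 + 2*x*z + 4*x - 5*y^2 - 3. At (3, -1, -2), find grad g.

∂g/∂x = 20*x + 2*z + 4
∂g/∂y = -10*y
∂g/∂z = 2*x
∇g = (20*x + 2*z + 4, -10*y, 2*x)
At (3, -1, -2): (60, 10, 6).

(60, 10, 6)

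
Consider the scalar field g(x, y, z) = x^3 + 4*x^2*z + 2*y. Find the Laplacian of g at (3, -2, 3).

42

∂²g/∂x² = 2*(3*x + 4*z)
∂²g/∂y² = 0
∂²g/∂z² = 0
∇²g = 6*x + 8*z
At (3, -2, 3): 42.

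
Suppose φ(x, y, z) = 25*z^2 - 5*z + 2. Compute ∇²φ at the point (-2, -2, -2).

50

∂²φ/∂x² = 0
∂²φ/∂y² = 0
∂²φ/∂z² = 50
∇²φ = 50
At (-2, -2, -2): 50.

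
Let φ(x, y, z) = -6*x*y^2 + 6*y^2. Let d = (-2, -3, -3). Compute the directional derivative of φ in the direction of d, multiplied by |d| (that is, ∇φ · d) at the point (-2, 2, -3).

∂φ/∂x = -6*y^2
∂φ/∂y = -12*x*y + 12*y
∂φ/∂z = 0
∇φ at (-2, 2, -3) = (-24, 72, 0)
∇φ · d = (-24)(-2) + (72)(-3) + (0)(-3) = -168

-168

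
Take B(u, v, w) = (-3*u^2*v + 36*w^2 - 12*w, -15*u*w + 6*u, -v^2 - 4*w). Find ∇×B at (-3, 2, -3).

(-49, -228, 78)

(∇×B)₁ = ∂B₃/∂v − ∂B₂/∂w = 15*u - 2*v
(∇×B)₂ = ∂B₁/∂w − ∂B₃/∂u = 72*w - 12
(∇×B)₃ = ∂B₂/∂u − ∂B₁/∂v = 3*u^2 - 15*w + 6
∇×B = (15*u - 2*v, 72*w - 12, 3*u^2 - 15*w + 6)
At (-3, 2, -3): (-49, -228, 78).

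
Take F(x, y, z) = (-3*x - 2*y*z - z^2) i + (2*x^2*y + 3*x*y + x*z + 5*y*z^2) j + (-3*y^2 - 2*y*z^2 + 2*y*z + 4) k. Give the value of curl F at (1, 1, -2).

(1, 2, 1)

(∇×F)₁ = ∂F₃/∂y − ∂F₂/∂z = -x - 10*y*z - 6*y - 2*z^2 + 2*z
(∇×F)₂ = ∂F₁/∂z − ∂F₃/∂x = -2*y - 2*z
(∇×F)₃ = ∂F₂/∂x − ∂F₁/∂y = 4*x*y + 3*y + 3*z
∇×F = (-x - 10*y*z - 6*y - 2*z^2 + 2*z, -2*y - 2*z, 4*x*y + 3*y + 3*z)
At (1, 1, -2): (1, 2, 1).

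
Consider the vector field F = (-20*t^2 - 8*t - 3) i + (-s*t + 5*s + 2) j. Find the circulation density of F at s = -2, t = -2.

∂F₂/∂s = -t + 5
∂F₁/∂t = -40*t - 8
Scalar curl = 39*t + 13
At (-2, -2): -65.

-65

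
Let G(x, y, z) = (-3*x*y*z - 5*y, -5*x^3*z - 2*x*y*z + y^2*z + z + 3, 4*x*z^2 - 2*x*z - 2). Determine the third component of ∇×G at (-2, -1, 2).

-123

(∇×G)_3 = ∂G₂/∂x − ∂G₁/∂y
= -15*x^2*z - 2*y*z − (-3*x*z - 5)
= -15*x^2*z + 3*x*z - 2*y*z + 5
At (-2, -1, 2): -123.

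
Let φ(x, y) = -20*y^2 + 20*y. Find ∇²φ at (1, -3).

-40

∂²φ/∂x² = 0
∂²φ/∂y² = -40
∇²φ = -40
At (1, -3): -40.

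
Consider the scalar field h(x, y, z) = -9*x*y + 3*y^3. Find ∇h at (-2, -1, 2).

∂h/∂x = -9*y
∂h/∂y = -9*x + 9*y^2
∂h/∂z = 0
∇h = (-9*y, -9*x + 9*y^2, 0)
At (-2, -1, 2): (9, 27, 0).

(9, 27, 0)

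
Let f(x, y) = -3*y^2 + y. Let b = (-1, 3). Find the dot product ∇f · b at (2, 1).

∂f/∂x = 0
∂f/∂y = -6*y + 1
∇f at (2, 1) = (0, -5)
∇f · b = (0)(-1) + (-5)(3) = -15

-15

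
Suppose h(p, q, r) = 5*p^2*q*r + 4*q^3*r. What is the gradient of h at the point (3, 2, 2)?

∂h/∂p = 10*p*q*r
∂h/∂q = 5*p^2*r + 12*q^2*r
∂h/∂r = 5*p^2*q + 4*q^3
∇h = (10*p*q*r, 5*p^2*r + 12*q^2*r, 5*p^2*q + 4*q^3)
At (3, 2, 2): (120, 186, 122).

(120, 186, 122)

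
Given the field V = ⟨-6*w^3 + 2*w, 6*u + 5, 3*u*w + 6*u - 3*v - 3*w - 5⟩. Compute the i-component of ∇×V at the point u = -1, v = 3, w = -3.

-3

(∇×V)_1 = ∂V₃/∂v − ∂V₂/∂w
= -3 − (0)
= -3
At (-1, 3, -3): -3.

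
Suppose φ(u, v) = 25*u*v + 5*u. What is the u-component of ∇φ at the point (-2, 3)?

80

(∇φ)_1 = ∂φ/∂u = 25*v + 5
At (-2, 3): 80.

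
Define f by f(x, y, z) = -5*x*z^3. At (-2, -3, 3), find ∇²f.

180

∂²f/∂x² = 0
∂²f/∂y² = 0
∂²f/∂z² = -30*x*z
∇²f = -30*x*z
At (-2, -3, 3): 180.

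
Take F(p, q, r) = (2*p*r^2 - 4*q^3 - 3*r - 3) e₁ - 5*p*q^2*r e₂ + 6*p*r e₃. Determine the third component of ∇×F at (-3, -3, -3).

(∇×F)_3 = ∂F₂/∂p − ∂F₁/∂q
= -5*q^2*r − (-12*q^2)
= -5*q^2*r + 12*q^2
At (-3, -3, -3): 243.

243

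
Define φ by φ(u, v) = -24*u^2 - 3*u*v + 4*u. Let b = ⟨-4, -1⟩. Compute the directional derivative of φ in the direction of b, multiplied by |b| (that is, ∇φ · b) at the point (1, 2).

203

∂φ/∂u = -48*u - 3*v + 4
∂φ/∂v = -3*u
∇φ at (1, 2) = (-50, -3)
∇φ · b = (-50)(-4) + (-3)(-1) = 203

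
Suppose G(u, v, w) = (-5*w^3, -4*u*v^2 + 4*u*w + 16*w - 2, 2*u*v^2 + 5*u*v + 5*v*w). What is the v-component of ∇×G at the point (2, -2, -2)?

-58

(∇×G)_2 = ∂G₁/∂w − ∂G₃/∂u
= -15*w^2 − (2*v^2 + 5*v)
= -2*v^2 - 5*v - 15*w^2
At (2, -2, -2): -58.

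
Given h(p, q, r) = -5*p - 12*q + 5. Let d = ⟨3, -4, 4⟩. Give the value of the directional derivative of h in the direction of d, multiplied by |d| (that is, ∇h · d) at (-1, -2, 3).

∂h/∂p = -5
∂h/∂q = -12
∂h/∂r = 0
∇h at (-1, -2, 3) = (-5, -12, 0)
∇h · d = (-5)(3) + (-12)(-4) + (0)(4) = 33

33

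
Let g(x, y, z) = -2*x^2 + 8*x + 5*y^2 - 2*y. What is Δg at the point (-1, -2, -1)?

6

∂²g/∂x² = -4
∂²g/∂y² = 10
∂²g/∂z² = 0
∇²g = 6
At (-1, -2, -1): 6.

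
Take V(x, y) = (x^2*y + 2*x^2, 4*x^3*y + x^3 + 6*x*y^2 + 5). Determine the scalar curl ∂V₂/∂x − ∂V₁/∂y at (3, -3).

-252

∂V₂/∂x = 12*x^2*y + 3*x^2 + 6*y^2
∂V₁/∂y = x^2
Scalar curl = 12*x^2*y + 2*x^2 + 6*y^2
At (3, -3): -252.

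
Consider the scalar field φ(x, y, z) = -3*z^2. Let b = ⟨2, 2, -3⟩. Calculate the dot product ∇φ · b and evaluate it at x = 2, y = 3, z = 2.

∂φ/∂x = 0
∂φ/∂y = 0
∂φ/∂z = -6*z
∇φ at (2, 3, 2) = (0, 0, -12)
∇φ · b = (0)(2) + (0)(2) + (-12)(-3) = 36

36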